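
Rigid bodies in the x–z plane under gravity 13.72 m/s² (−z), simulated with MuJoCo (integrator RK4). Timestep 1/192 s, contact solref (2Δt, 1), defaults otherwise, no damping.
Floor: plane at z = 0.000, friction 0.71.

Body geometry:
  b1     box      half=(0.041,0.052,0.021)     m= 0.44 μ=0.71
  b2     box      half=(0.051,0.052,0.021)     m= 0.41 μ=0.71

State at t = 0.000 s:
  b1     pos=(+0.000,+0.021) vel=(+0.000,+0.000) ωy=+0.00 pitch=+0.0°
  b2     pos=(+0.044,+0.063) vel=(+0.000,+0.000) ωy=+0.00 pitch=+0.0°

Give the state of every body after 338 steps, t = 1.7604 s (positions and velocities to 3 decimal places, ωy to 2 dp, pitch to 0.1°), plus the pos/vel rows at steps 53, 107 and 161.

State at t = 1.7604 s:
  b1     pos=(+0.000,+0.021) vel=(+0.000,+0.000) ωy=+0.00 pitch=+0.0°
  b2     pos=(+0.095,+0.051) vel=(+0.000,+0.000) ωy=+0.00 pitch=+90.0°

Key-timestep trajectory:
   step    t(s)  b1.x    b1.z    b1.vx   b1.vz   b2.x    b2.z    b2.vx   b2.vz 
     53  0.2760   +0.000  +0.021  +0.000  +0.000   +0.073  +0.055  +0.129  +0.002
    107  0.5573   +0.000  +0.021  +0.000  +0.000   +0.103  +0.054  -0.115  -0.028
    161  0.8385   +0.000  +0.021  +0.000  +0.000   +0.094  +0.051  -0.151  -0.045


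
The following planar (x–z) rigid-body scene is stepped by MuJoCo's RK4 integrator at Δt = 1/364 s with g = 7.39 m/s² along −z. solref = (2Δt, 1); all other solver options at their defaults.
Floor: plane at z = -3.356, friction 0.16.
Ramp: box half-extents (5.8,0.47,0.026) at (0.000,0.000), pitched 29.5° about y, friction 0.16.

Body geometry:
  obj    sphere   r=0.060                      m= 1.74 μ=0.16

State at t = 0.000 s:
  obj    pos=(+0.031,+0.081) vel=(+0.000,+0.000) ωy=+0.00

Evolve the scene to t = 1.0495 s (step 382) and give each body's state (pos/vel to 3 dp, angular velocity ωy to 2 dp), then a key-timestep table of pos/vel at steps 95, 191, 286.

State at t = 1.0495 s:
  obj    pos=(+1.284,-0.628) vel=(+2.385,-1.353) ωy=+44.87

Key-timestep trajectory:
   step    t(s)  obj.x    obj.z    obj.vx   obj.vz 
     95  0.2610   +0.109  +0.037  +0.593  -0.342
    191  0.5247   +0.345  -0.096  +1.195  -0.674
    286  0.7857   +0.734  -0.316  +1.786  -1.014


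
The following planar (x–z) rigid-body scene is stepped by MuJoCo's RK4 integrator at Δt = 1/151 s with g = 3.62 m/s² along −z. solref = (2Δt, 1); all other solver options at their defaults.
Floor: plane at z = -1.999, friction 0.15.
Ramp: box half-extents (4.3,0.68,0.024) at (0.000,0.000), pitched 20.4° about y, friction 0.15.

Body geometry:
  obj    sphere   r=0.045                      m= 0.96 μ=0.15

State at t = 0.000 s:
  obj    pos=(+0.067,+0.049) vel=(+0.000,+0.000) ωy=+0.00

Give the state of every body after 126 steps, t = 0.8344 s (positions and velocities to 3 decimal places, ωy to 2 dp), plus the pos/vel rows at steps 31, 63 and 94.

State at t = 0.8344 s:
  obj    pos=(+0.361,-0.061) vel=(+0.705,-0.262) ωy=+16.71

Key-timestep trajectory:
   step    t(s)  obj.x    obj.z    obj.vx   obj.vz 
     31  0.2053   +0.085  +0.042  +0.174  -0.065
     63  0.4172   +0.141  +0.021  +0.353  -0.131
     94  0.6225   +0.231  -0.012  +0.526  -0.196


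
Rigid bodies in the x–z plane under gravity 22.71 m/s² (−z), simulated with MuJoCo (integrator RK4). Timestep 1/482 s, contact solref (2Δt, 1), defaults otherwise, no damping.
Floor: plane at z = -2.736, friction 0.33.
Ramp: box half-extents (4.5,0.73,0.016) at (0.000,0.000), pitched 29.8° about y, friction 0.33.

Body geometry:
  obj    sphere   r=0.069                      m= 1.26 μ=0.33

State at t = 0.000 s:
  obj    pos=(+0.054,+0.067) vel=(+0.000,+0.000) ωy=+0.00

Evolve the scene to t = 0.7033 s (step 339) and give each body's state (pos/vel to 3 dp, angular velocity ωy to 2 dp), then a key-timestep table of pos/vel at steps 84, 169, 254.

State at t = 0.7033 s:
  obj    pos=(+1.784,-0.924) vel=(+4.920,-2.818) ωy=+82.16

Key-timestep trajectory:
   step    t(s)  obj.x    obj.z    obj.vx   obj.vz 
     84  0.1743   +0.160  +0.006  +1.219  -0.698
    169  0.3506   +0.484  -0.179  +2.453  -1.405
    254  0.5270   +1.025  -0.489  +3.687  -2.111


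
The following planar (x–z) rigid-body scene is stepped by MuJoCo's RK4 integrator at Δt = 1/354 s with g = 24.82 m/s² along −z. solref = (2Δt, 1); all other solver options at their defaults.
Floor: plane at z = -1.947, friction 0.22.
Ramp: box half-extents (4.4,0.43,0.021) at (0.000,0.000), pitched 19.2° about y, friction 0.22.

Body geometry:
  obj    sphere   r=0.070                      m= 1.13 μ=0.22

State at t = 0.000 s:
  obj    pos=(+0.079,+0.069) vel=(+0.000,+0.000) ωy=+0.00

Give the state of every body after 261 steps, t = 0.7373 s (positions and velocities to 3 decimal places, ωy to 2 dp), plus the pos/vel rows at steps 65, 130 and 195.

State at t = 0.7373 s:
  obj    pos=(+1.576,-0.452) vel=(+4.060,-1.414) ωy=+61.40

Key-timestep trajectory:
   step    t(s)  obj.x    obj.z    obj.vx   obj.vz 
     65  0.1836   +0.172  +0.037  +1.011  -0.352
    130  0.3672   +0.450  -0.060  +2.022  -0.704
    195  0.5508   +0.914  -0.222  +3.033  -1.056


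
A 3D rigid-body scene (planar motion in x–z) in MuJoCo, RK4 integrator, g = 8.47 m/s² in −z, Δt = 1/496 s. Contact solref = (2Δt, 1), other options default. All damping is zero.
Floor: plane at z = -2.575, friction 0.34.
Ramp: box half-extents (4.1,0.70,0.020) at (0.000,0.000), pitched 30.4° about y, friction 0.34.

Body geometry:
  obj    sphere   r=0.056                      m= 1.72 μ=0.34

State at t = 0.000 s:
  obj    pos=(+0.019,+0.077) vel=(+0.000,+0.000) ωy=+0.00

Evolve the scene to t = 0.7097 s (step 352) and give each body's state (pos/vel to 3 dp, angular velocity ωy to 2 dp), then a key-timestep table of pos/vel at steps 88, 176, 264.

State at t = 0.7097 s:
  obj    pos=(+0.684,-0.313) vel=(+1.874,-1.099) ωy=+38.79

Key-timestep trajectory:
   step    t(s)  obj.x    obj.z    obj.vx   obj.vz 
     88  0.1774   +0.061  +0.053  +0.469  -0.275
    176  0.3548   +0.185  -0.021  +0.937  -0.550
    264  0.5323   +0.393  -0.142  +1.406  -0.825


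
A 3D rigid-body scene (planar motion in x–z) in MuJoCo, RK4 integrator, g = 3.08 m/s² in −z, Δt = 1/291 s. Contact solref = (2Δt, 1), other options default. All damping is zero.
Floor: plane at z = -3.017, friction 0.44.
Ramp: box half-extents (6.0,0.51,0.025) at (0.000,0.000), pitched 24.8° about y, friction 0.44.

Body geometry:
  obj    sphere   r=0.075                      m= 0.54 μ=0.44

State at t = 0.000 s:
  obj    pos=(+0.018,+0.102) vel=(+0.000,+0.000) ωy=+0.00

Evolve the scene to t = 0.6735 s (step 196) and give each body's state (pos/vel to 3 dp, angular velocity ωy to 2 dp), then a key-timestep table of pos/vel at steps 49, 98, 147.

State at t = 0.6735 s:
  obj    pos=(+0.208,+0.014) vel=(+0.564,-0.261) ωy=+8.29

Key-timestep trajectory:
   step    t(s)  obj.x    obj.z    obj.vx   obj.vz 
     49  0.1684   +0.030  +0.096  +0.141  -0.065
     98  0.3368   +0.065  +0.080  +0.282  -0.130
    147  0.5052   +0.125  +0.052  +0.423  -0.196


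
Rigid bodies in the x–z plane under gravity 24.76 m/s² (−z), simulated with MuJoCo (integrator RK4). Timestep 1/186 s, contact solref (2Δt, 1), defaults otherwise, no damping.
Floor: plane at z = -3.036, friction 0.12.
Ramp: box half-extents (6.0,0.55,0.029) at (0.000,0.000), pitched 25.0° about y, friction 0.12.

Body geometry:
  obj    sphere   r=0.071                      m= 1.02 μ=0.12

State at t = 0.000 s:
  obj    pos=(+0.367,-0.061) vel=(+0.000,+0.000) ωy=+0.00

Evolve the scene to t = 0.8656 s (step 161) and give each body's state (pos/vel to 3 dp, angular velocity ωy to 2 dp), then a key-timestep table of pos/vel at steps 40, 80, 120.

State at t = 0.8656 s:
  obj    pos=(+3.006,-1.291) vel=(+6.093,-2.853) ωy=+81.96

Key-timestep trajectory:
   step    t(s)  obj.x    obj.z    obj.vx   obj.vz 
     40  0.2151   +0.530  -0.137  +1.503  -0.742
     80  0.4301   +1.019  -0.365  +3.038  -1.385
    120  0.6452   +1.833  -0.745  +4.546  -2.114


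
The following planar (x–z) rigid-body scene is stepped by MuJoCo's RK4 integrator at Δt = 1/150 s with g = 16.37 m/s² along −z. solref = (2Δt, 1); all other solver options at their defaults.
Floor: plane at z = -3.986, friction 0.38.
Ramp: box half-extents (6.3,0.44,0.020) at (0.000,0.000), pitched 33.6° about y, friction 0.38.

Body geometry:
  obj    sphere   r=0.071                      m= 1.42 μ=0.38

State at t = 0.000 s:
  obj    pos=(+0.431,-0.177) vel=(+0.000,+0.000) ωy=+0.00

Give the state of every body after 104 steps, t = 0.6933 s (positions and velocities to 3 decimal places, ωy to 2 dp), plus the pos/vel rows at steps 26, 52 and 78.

State at t = 0.6933 s:
  obj    pos=(+1.727,-1.038) vel=(+3.737,-2.483) ωy=+63.17

Key-timestep trajectory:
   step    t(s)  obj.x    obj.z    obj.vx   obj.vz 
     26  0.1733   +0.512  -0.231  +0.935  -0.621
     52  0.3467   +0.755  -0.392  +1.869  -1.242
     78  0.5200   +1.160  -0.661  +2.803  -1.862


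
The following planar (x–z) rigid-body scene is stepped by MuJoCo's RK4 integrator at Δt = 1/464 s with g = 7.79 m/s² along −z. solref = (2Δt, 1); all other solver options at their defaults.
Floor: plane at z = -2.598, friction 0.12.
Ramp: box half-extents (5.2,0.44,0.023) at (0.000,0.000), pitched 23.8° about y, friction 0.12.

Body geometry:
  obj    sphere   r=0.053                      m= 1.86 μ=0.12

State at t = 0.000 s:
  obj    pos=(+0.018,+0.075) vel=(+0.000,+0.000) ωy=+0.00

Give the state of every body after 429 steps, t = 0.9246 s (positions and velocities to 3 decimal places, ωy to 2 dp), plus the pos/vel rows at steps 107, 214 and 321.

State at t = 0.9246 s:
  obj    pos=(+0.914,-0.320) vel=(+1.937,-0.855) ωy=+37.25

Key-timestep trajectory:
   step    t(s)  obj.x    obj.z    obj.vx   obj.vz 
    107  0.2306   +0.074  +0.050  +0.483  -0.217
    214  0.4612   +0.241  -0.023  +0.965  -0.432
    321  0.6918   +0.520  -0.146  +1.450  -0.638


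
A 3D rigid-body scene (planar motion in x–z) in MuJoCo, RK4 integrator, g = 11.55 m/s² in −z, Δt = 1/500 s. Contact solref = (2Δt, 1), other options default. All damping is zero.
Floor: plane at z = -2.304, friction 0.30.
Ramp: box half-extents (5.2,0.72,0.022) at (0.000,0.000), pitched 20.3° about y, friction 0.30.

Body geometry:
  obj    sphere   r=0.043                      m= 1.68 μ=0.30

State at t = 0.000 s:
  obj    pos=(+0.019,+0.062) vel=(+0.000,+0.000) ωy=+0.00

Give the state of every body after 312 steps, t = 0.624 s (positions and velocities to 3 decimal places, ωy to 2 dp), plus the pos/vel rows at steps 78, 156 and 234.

State at t = 0.624 s:
  obj    pos=(+0.542,-0.131) vel=(+1.675,-0.620) ωy=+41.53

Key-timestep trajectory:
   step    t(s)  obj.x    obj.z    obj.vx   obj.vz 
     78  0.1560   +0.052  +0.050  +0.419  -0.155
    156  0.3120   +0.150  +0.014  +0.838  -0.310
    234  0.4680   +0.313  -0.047  +1.256  -0.465


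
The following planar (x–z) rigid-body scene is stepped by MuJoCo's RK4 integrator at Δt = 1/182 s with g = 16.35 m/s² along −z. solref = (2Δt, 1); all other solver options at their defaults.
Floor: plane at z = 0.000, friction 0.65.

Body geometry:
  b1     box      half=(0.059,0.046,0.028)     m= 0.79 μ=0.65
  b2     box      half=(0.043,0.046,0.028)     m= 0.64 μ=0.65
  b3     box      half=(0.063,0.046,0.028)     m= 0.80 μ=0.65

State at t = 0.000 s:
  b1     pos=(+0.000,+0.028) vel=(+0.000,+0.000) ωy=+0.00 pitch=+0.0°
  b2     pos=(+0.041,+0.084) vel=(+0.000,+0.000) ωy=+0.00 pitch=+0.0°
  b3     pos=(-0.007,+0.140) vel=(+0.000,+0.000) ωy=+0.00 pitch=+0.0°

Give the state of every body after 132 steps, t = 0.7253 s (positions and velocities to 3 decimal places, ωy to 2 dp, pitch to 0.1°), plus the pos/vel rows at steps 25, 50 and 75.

State at t = 0.7253 s:
  b1     pos=(+0.000,+0.028) vel=(+0.000,+0.000) ωy=+0.00 pitch=+0.0°
  b2     pos=(+0.041,+0.084) vel=(+0.000,+0.000) ωy=+0.00 pitch=+0.0°
  b3     pos=(-0.148,+0.028) vel=(+0.000,+0.000) ωy=+0.00 pitch=+180.0°

Key-timestep trajectory:
   step    t(s)  b1.x    b1.z    b1.vx   b1.vz   b2.x    b2.z    b2.vx   b2.vz   b3.x    b3.z    b3.vx   b3.vz 
     25  0.1374   +0.000  +0.028  +0.000  +0.000   +0.041  +0.084  +0.001  +0.000   -0.018  +0.135  -0.190  -0.124
     50  0.2747   +0.000  +0.028  +0.000  +0.000   +0.041  +0.084  +0.000  +0.000   -0.056  +0.123  -0.345  -0.073
     75  0.4121   +0.000  +0.028  +0.000  +0.000   +0.041  +0.084  +0.000  +0.000   -0.125  +0.072  -0.583  -1.110


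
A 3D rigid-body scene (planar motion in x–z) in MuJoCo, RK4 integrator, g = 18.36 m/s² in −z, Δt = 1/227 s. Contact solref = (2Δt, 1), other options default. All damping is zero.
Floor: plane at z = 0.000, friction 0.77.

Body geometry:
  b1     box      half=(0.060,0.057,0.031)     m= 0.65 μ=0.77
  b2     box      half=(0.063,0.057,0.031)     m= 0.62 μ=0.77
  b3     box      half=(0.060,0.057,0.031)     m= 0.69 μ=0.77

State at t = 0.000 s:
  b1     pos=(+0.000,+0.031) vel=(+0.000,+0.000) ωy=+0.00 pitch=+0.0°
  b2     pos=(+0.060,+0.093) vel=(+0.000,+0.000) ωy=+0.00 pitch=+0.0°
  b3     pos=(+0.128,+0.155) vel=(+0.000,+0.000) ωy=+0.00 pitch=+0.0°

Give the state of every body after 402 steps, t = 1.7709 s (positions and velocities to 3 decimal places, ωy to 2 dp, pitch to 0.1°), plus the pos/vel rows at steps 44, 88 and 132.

State at t = 1.7709 s:
  b1     pos=(+0.000,+0.031) vel=(+0.000,+0.000) ωy=+0.00 pitch=+0.0°
  b2     pos=(+0.117,+0.063) vel=(+0.000,+0.000) ωy=+0.00 pitch=+90.0°
  b3     pos=(+0.230,+0.060) vel=(+0.000,+0.000) ωy=+0.00 pitch=+90.0°

Key-timestep trajectory:
   step    t(s)  b1.x    b1.z    b1.vx   b1.vz   b2.x    b2.z    b2.vx   b2.vz   b3.x    b3.z    b3.vx   b3.vz 
     44  0.1938   +0.000  +0.031  +0.000  +0.000   +0.108  +0.066  +0.595  -0.155   +0.194  +0.067  +0.170  +0.042
     88  0.3877   +0.000  +0.031  +0.000  +0.000   +0.117  +0.063  +0.169  -0.081   +0.247  +0.066  +0.015  +0.002
    132  0.5815   +0.000  +0.031  +0.000  +0.000   +0.117  +0.063  +0.000  +0.000   +0.227  +0.062  +0.158  -0.070


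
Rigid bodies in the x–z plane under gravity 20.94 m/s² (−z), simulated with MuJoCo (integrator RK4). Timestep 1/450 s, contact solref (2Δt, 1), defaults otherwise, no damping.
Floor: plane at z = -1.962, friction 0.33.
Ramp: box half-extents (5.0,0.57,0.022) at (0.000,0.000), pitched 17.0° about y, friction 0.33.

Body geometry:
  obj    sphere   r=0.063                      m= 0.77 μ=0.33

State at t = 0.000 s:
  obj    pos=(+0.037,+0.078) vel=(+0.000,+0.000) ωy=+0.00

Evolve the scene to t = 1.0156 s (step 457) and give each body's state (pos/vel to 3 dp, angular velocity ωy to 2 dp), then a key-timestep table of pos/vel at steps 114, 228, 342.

State at t = 1.0156 s:
  obj    pos=(+2.194,-0.582) vel=(+4.247,-1.298) ωy=+70.49

Key-timestep trajectory:
   step    t(s)  obj.x    obj.z    obj.vx   obj.vz 
    114  0.2533   +0.171  +0.037  +1.060  -0.324
    228  0.5067   +0.574  -0.087  +2.119  -0.648
    342  0.7600   +1.245  -0.292  +3.178  -0.972


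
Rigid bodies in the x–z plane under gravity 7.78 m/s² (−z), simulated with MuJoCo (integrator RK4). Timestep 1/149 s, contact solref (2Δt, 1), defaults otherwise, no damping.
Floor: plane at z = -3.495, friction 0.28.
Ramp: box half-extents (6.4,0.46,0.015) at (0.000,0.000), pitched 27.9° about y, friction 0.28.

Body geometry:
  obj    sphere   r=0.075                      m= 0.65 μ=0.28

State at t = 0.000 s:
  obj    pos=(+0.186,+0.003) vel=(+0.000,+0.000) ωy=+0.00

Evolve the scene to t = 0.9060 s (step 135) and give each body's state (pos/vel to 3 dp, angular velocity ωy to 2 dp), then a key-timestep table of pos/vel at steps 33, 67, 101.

State at t = 0.9060 s:
  obj    pos=(+1.130,-0.496) vel=(+2.082,-1.103) ωy=+31.40

Key-timestep trajectory:
   step    t(s)  obj.x    obj.z    obj.vx   obj.vz 
     33  0.2215   +0.243  -0.027  +0.509  -0.270
     67  0.4497   +0.419  -0.120  +1.034  -0.547
    101  0.6779   +0.714  -0.276  +1.558  -0.825


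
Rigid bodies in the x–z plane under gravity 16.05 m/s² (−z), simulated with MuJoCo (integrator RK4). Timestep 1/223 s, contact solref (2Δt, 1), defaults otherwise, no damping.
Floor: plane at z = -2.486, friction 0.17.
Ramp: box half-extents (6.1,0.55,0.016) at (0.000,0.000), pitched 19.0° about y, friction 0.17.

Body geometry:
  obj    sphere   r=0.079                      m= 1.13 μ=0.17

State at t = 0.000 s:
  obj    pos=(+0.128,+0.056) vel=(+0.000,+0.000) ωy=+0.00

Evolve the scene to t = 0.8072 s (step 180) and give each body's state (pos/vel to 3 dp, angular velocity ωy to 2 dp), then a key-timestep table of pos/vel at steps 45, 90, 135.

State at t = 0.8072 s:
  obj    pos=(+1.278,-0.340) vel=(+2.849,-0.981) ωy=+38.13

Key-timestep trajectory:
   step    t(s)  obj.x    obj.z    obj.vx   obj.vz 
     45  0.2018   +0.200  +0.032  +0.712  -0.245
     90  0.4036   +0.416  -0.043  +1.424  -0.490
    135  0.6054   +0.775  -0.166  +2.137  -0.736


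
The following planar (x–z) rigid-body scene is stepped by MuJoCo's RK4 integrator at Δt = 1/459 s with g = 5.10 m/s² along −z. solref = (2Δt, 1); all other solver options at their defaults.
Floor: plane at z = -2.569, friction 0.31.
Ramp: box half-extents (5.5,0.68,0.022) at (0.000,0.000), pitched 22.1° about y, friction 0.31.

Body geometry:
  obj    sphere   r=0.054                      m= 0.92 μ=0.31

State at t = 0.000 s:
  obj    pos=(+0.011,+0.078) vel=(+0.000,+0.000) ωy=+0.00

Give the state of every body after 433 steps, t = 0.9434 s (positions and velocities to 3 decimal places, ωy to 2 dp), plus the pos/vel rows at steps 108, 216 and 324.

State at t = 0.9434 s:
  obj    pos=(+0.576,-0.152) vel=(+1.198,-0.486) ωy=+23.94

Key-timestep trajectory:
   step    t(s)  obj.x    obj.z    obj.vx   obj.vz 
    108  0.2353   +0.046  +0.063  +0.299  -0.121
    216  0.4706   +0.152  +0.020  +0.598  -0.243
    324  0.7059   +0.327  -0.051  +0.896  -0.364


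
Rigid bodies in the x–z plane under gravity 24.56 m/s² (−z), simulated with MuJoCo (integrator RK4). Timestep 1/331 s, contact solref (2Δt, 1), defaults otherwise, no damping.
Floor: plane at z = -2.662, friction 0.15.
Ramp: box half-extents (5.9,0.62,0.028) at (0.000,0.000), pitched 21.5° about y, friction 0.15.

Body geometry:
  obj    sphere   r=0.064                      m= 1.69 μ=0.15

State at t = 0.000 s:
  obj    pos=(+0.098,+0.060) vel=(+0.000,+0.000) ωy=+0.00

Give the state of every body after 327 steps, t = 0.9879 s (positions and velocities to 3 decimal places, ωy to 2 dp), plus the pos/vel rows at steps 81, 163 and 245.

State at t = 0.9879 s:
  obj    pos=(+3.018,-1.090) vel=(+5.910,-2.328) ωy=+99.23

Key-timestep trajectory:
   step    t(s)  obj.x    obj.z    obj.vx   obj.vz 
     81  0.2447   +0.277  -0.010  +1.464  -0.577
    163  0.4924   +0.824  -0.226  +2.946  -1.161
    245  0.7402   +1.737  -0.585  +4.428  -1.744


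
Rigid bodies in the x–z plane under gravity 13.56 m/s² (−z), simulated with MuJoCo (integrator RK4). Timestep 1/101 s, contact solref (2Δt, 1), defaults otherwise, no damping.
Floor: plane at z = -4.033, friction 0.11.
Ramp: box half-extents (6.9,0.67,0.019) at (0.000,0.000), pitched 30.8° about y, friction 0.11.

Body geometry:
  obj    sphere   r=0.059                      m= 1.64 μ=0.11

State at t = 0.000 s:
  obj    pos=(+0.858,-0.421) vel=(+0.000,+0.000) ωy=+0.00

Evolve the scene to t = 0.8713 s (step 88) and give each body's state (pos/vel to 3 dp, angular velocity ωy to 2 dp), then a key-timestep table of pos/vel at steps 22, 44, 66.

State at t = 0.8713 s:
  obj    pos=(+2.704,-1.521) vel=(+4.244,-2.513) ωy=+47.30

Key-timestep trajectory:
   step    t(s)  obj.x    obj.z    obj.vx   obj.vz 
     22  0.2178   +0.973  -0.490  +1.062  -0.625
     44  0.4356   +1.320  -0.696  +2.110  -1.282
     66  0.6535   +1.897  -1.040  +3.182  -1.887


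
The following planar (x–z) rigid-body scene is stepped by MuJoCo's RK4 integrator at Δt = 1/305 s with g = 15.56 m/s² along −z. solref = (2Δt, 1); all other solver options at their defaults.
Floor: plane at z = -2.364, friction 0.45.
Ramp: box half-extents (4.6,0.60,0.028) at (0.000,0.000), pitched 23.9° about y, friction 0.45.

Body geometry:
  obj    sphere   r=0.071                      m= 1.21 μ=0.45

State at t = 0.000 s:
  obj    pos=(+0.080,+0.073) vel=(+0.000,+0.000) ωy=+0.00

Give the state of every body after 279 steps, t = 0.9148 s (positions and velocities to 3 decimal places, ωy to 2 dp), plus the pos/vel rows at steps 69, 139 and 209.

State at t = 0.9148 s:
  obj    pos=(+1.802,-0.690) vel=(+3.766,-1.669) ωy=+58.01

Key-timestep trajectory:
   step    t(s)  obj.x    obj.z    obj.vx   obj.vz 
     69  0.2262   +0.185  +0.026  +0.931  -0.413
    139  0.4557   +0.508  -0.117  +1.876  -0.831
    209  0.6852   +1.047  -0.356  +2.821  -1.250


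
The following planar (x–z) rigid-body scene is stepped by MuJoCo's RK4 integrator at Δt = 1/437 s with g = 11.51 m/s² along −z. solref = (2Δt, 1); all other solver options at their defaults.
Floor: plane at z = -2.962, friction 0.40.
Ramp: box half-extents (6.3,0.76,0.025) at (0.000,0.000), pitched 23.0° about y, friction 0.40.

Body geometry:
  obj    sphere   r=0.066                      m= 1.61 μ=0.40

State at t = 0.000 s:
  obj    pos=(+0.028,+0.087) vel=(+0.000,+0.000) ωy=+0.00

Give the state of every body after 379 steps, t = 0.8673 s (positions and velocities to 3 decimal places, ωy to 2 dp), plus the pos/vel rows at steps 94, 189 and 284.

State at t = 0.8673 s:
  obj    pos=(+1.140,-0.385) vel=(+2.565,-1.089) ωy=+42.21

Key-timestep trajectory:
   step    t(s)  obj.x    obj.z    obj.vx   obj.vz 
     94  0.2151   +0.096  +0.058  +0.636  -0.270
    189  0.4325   +0.305  -0.030  +1.279  -0.543
    284  0.6499   +0.652  -0.178  +1.922  -0.816


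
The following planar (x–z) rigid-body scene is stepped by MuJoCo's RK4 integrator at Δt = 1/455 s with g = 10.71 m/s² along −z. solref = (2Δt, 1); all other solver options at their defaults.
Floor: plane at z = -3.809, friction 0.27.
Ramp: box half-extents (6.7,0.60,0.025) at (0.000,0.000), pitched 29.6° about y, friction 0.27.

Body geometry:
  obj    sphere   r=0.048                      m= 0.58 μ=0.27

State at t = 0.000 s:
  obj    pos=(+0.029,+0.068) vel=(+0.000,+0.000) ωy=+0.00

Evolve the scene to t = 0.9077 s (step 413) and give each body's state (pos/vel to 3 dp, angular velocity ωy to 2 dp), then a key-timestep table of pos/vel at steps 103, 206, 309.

State at t = 0.9077 s:
  obj    pos=(+1.382,-0.701) vel=(+2.982,-1.694) ωy=+71.45

Key-timestep trajectory:
   step    t(s)  obj.x    obj.z    obj.vx   obj.vz 
    103  0.2264   +0.113  +0.020  +0.744  -0.423
    206  0.4527   +0.366  -0.124  +1.488  -0.845
    309  0.6791   +0.787  -0.363  +2.231  -1.268


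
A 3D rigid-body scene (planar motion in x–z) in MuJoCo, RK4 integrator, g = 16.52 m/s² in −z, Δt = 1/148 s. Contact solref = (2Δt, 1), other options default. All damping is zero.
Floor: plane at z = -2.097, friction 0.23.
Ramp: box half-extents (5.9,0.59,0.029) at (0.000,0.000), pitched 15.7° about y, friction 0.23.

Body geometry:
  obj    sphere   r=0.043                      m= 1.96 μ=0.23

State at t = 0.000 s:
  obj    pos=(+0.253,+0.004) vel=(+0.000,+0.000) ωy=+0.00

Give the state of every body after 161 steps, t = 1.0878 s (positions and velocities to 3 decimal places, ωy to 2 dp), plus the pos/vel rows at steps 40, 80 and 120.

State at t = 1.0878 s:
  obj    pos=(+2.072,-0.508) vel=(+3.344,-0.940) ωy=+80.76

Key-timestep trajectory:
   step    t(s)  obj.x    obj.z    obj.vx   obj.vz 
     40  0.2703   +0.365  -0.028  +0.831  -0.234
     80  0.5405   +0.702  -0.123  +1.662  -0.467
    120  0.8108   +1.263  -0.280  +2.492  -0.701


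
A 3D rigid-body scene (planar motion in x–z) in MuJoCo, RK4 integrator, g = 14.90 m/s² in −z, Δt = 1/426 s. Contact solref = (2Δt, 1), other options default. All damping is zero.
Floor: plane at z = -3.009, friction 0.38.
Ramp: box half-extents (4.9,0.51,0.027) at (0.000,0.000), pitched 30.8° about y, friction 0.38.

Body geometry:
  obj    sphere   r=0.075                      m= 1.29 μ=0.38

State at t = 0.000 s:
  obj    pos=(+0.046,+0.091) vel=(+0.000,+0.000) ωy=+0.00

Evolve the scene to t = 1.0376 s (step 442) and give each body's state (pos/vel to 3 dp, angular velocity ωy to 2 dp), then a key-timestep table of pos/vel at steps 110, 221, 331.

State at t = 1.0376 s:
  obj    pos=(+2.566,-1.411) vel=(+4.857,-2.895) ωy=+75.38

Key-timestep trajectory:
   step    t(s)  obj.x    obj.z    obj.vx   obj.vz 
    110  0.2582   +0.202  -0.002  +1.209  -0.721
    221  0.5188   +0.676  -0.284  +2.429  -1.448
    331  0.7770   +1.459  -0.751  +3.637  -2.168


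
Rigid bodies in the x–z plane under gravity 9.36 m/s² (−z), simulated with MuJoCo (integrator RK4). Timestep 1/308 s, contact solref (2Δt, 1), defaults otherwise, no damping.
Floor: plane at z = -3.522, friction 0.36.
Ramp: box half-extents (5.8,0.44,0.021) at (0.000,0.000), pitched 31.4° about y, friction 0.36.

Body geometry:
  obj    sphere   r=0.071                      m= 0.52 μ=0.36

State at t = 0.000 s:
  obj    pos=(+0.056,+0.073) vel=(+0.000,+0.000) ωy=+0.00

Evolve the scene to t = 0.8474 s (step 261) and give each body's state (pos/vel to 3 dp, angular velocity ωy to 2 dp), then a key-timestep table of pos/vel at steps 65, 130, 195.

State at t = 0.8474 s:
  obj    pos=(+1.124,-0.578) vel=(+2.520,-1.538) ωy=+41.57

Key-timestep trajectory:
   step    t(s)  obj.x    obj.z    obj.vx   obj.vz 
     65  0.2110   +0.122  +0.033  +0.628  -0.383
    130  0.4221   +0.321  -0.088  +1.255  -0.766
    195  0.6331   +0.652  -0.290  +1.882  -1.149


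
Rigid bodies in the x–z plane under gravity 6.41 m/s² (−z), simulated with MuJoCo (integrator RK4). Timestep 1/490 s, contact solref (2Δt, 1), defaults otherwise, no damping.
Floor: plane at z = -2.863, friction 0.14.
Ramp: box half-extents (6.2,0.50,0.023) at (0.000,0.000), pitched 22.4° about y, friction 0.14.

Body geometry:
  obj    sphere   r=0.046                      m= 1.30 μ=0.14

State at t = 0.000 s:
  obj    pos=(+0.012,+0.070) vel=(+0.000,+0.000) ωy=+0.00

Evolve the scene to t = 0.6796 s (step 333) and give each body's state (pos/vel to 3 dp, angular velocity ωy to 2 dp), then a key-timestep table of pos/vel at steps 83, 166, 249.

State at t = 0.6796 s:
  obj    pos=(+0.384,-0.084) vel=(+1.096,-0.452) ωy=+25.77

Key-timestep trajectory:
   step    t(s)  obj.x    obj.z    obj.vx   obj.vz 
     83  0.1694   +0.035  +0.060  +0.273  -0.113
    166  0.3388   +0.105  +0.032  +0.547  -0.225
    249  0.5082   +0.220  -0.016  +0.820  -0.338


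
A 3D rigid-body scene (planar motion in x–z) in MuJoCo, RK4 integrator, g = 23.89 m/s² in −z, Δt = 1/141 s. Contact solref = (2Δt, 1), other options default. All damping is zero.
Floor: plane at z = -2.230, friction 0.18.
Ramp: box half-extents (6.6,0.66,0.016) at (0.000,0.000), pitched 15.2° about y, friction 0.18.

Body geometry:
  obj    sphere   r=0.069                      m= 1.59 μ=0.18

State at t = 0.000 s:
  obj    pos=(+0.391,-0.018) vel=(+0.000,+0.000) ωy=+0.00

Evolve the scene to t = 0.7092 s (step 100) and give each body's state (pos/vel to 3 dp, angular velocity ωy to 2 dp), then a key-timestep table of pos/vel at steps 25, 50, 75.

State at t = 0.7092 s:
  obj    pos=(+1.477,-0.313) vel=(+3.062,-0.832) ωy=+45.97

Key-timestep trajectory:
   step    t(s)  obj.x    obj.z    obj.vx   obj.vz 
     25  0.1773   +0.459  -0.037  +0.766  -0.208
     50  0.3546   +0.663  -0.092  +1.531  -0.416
     75  0.5319   +1.002  -0.184  +2.297  -0.624


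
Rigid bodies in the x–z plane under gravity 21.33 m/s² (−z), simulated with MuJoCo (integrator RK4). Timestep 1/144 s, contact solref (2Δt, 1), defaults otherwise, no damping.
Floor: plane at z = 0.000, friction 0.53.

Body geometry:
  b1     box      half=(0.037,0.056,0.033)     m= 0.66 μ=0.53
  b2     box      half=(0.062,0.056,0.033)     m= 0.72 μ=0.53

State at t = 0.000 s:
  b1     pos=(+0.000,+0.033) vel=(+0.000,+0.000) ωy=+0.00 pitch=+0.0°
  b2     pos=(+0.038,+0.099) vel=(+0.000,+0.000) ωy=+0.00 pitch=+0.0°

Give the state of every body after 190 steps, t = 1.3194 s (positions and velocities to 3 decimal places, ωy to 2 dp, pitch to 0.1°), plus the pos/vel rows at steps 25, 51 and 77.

State at t = 1.3194 s:
  b1     pos=(+0.000,+0.033) vel=(+0.000,+0.000) ωy=+0.00 pitch=+0.0°
  b2     pos=(+0.194,+0.033) vel=(+0.000,+0.000) ωy=+0.00 pitch=+180.0°

Key-timestep trajectory:
   step    t(s)  b1.x    b1.z    b1.vx   b1.vz   b2.x    b2.z    b2.vx   b2.vz 
     25  0.1736   +0.000  +0.033  -0.001  +0.000   +0.045  +0.098  +0.129  -0.031
     51  0.3542   +0.000  +0.033  +0.000  +0.000   +0.111  +0.067  +0.320  +0.130
     77  0.5347   +0.000  +0.033  +0.000  +0.000   +0.163  +0.061  +0.511  -0.279


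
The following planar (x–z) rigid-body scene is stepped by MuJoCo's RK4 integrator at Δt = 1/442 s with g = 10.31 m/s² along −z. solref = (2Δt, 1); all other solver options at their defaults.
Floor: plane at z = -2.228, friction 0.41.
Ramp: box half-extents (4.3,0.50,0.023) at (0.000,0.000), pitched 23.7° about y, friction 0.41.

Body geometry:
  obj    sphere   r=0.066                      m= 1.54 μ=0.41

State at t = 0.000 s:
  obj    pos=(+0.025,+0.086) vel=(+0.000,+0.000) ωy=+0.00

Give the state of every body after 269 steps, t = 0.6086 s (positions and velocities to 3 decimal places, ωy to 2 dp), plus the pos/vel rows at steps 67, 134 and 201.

State at t = 0.6086 s:
  obj    pos=(+0.527,-0.134) vel=(+1.650,-0.724) ωy=+27.29

Key-timestep trajectory:
   step    t(s)  obj.x    obj.z    obj.vx   obj.vz 
     67  0.1516   +0.056  +0.073  +0.411  -0.180
    134  0.3032   +0.150  +0.031  +0.822  -0.361
    201  0.4548   +0.305  -0.037  +1.233  -0.541


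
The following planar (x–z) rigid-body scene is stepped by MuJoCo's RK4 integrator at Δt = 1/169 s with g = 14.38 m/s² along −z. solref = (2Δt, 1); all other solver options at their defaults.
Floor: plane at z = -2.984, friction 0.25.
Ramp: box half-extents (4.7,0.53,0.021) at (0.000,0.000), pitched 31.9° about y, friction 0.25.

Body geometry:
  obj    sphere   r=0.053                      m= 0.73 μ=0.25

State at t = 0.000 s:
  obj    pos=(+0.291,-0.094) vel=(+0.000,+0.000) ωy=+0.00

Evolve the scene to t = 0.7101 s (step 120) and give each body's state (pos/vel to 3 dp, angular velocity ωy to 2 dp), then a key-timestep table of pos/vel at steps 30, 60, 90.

State at t = 0.7101 s:
  obj    pos=(+1.453,-0.817) vel=(+3.272,-2.037) ωy=+72.69

Key-timestep trajectory:
   step    t(s)  obj.x    obj.z    obj.vx   obj.vz 
     30  0.1775   +0.364  -0.139  +0.819  -0.509
     60  0.3550   +0.582  -0.275  +1.637  -1.019
     90  0.5325   +0.945  -0.501  +2.454  -1.528


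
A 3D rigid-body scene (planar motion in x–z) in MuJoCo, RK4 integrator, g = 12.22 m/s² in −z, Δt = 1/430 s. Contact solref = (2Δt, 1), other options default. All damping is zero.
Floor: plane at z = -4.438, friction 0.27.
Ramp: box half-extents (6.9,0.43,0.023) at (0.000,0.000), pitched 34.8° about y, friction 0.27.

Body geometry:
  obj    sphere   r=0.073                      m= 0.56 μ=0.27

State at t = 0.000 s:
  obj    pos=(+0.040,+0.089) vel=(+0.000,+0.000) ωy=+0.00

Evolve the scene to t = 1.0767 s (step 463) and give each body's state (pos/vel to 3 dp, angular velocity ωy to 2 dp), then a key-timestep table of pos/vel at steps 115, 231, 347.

State at t = 1.0767 s:
  obj    pos=(+2.412,-1.559) vel=(+4.405,-3.061) ωy=+73.47

Key-timestep trajectory:
   step    t(s)  obj.x    obj.z    obj.vx   obj.vz 
    115  0.2674   +0.186  -0.013  +1.094  -0.760
    231  0.5372   +0.630  -0.321  +2.198  -1.527
    347  0.8070   +1.372  -0.837  +3.301  -2.294


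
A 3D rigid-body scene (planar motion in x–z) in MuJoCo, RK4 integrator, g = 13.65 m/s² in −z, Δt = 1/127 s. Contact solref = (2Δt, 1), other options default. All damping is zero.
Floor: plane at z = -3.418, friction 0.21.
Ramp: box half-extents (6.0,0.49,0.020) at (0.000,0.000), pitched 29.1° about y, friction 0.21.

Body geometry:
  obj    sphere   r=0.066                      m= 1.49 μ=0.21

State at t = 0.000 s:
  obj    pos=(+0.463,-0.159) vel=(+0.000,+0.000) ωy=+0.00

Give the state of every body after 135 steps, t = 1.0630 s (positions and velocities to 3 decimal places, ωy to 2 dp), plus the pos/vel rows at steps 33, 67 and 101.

State at t = 1.0630 s:
  obj    pos=(+2.804,-1.462) vel=(+4.405,-2.452) ωy=+76.34

Key-timestep trajectory:
   step    t(s)  obj.x    obj.z    obj.vx   obj.vz 
     33  0.2598   +0.603  -0.237  +1.077  -0.599
     67  0.5276   +1.040  -0.480  +2.186  -1.217
    101  0.7953   +1.774  -0.889  +3.295  -1.834


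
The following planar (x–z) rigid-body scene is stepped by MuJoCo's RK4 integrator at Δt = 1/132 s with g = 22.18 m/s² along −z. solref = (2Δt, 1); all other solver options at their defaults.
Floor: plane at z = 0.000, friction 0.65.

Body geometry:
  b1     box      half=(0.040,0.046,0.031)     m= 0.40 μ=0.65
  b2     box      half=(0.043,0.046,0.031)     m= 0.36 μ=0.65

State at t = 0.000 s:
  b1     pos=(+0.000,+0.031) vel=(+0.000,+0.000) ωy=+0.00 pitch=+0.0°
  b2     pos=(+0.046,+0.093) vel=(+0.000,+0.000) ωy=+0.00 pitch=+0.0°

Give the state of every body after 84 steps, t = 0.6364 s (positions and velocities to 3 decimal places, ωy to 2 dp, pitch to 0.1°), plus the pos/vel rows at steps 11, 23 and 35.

State at t = 0.6364 s:
  b1     pos=(+0.000,+0.031) vel=(+0.000,+0.000) ωy=+0.00 pitch=+0.0°
  b2     pos=(+0.086,+0.043) vel=(+0.000,+0.000) ωy=+0.00 pitch=+90.0°

Key-timestep trajectory:
   step    t(s)  b1.x    b1.z    b1.vx   b1.vz   b2.x    b2.z    b2.vx   b2.vz 
     11  0.0833   +0.000  +0.031  -0.001  +0.002   +0.055  +0.090  +0.235  -0.108
     23  0.1742   +0.000  +0.031  +0.000  +0.000   +0.088  +0.038  +0.386  -0.126
     35  0.2652   +0.000  +0.031  +0.000  +0.000   +0.085  +0.042  +0.039  +0.006


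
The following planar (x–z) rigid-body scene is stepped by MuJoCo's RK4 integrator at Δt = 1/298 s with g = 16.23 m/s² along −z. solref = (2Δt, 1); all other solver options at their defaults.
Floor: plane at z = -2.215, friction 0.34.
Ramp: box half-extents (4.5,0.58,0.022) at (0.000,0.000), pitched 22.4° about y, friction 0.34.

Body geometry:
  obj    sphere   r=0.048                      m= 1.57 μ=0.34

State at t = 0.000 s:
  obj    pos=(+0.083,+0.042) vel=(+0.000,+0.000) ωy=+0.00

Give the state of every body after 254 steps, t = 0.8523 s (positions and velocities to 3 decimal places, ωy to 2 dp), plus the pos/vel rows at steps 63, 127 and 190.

State at t = 0.8523 s:
  obj    pos=(+1.567,-0.570) vel=(+3.481,-1.435) ωy=+78.44

Key-timestep trajectory:
   step    t(s)  obj.x    obj.z    obj.vx   obj.vz 
     63  0.2114   +0.174  +0.004  +0.864  -0.356
    127  0.4262   +0.454  -0.111  +1.741  -0.717
    190  0.6376   +0.913  -0.301  +2.604  -1.073


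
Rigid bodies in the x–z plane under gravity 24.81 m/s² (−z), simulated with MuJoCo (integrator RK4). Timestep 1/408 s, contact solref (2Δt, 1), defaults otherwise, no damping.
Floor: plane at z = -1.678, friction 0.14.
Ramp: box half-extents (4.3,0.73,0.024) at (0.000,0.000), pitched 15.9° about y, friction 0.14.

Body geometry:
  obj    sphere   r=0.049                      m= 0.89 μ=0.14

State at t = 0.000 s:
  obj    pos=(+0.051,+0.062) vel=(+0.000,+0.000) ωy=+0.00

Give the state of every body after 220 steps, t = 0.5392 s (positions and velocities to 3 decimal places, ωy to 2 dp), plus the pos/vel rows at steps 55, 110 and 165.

State at t = 0.5392 s:
  obj    pos=(+0.730,-0.132) vel=(+2.518,-0.717) ωy=+53.42

Key-timestep trajectory:
   step    t(s)  obj.x    obj.z    obj.vx   obj.vz 
     55  0.1348   +0.093  +0.049  +0.630  -0.179
    110  0.2696   +0.221  +0.013  +1.259  -0.359
    165  0.4044   +0.433  -0.047  +1.888  -0.538


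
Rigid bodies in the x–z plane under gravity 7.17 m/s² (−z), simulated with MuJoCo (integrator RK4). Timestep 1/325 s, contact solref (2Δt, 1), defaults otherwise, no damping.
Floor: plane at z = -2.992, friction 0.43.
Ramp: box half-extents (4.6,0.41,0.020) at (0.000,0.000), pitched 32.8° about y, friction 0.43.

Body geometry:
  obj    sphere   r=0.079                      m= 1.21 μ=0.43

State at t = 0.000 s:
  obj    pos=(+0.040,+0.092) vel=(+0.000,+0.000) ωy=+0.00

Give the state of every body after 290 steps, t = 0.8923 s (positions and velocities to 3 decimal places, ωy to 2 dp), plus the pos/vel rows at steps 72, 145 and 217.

State at t = 0.8923 s:
  obj    pos=(+0.968,-0.506) vel=(+2.081,-1.341) ωy=+31.33

Key-timestep trajectory:
   step    t(s)  obj.x    obj.z    obj.vx   obj.vz 
     72  0.2215   +0.097  +0.055  +0.517  -0.333
    145  0.4462   +0.272  -0.058  +1.041  -0.671
    217  0.6677   +0.560  -0.243  +1.557  -1.004


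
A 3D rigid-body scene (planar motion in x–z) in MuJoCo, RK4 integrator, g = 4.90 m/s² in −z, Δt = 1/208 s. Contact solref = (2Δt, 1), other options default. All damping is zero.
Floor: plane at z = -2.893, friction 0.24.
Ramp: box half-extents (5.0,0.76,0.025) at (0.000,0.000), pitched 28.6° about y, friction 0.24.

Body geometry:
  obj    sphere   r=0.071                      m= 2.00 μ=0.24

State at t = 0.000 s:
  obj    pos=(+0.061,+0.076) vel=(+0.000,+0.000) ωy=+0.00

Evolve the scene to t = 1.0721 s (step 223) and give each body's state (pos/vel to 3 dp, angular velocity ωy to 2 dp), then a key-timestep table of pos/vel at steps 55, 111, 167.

State at t = 1.0721 s:
  obj    pos=(+0.907,-0.385) vel=(+1.577,-0.860) ωy=+25.29

Key-timestep trajectory:
   step    t(s)  obj.x    obj.z    obj.vx   obj.vz 
     55  0.2644   +0.112  +0.048  +0.389  -0.212
    111  0.5337   +0.271  -0.038  +0.785  -0.428
    167  0.8029   +0.535  -0.182  +1.181  -0.644


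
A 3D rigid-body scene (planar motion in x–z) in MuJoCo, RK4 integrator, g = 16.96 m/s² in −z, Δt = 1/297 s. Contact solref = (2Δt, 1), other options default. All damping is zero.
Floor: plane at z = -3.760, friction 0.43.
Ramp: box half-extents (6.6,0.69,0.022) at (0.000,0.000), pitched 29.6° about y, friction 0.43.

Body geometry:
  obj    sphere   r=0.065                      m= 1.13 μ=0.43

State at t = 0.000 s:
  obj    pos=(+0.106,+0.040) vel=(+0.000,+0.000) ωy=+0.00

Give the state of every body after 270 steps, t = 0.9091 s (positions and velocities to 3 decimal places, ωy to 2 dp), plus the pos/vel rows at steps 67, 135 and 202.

State at t = 0.9091 s:
  obj    pos=(+2.256,-1.182) vel=(+4.730,-2.687) ωy=+83.68

Key-timestep trajectory:
   step    t(s)  obj.x    obj.z    obj.vx   obj.vz 
     67  0.2256   +0.238  -0.035  +1.174  -0.667
    135  0.4545   +0.644  -0.266  +2.365  -1.344
    202  0.6801   +1.309  -0.644  +3.539  -2.010


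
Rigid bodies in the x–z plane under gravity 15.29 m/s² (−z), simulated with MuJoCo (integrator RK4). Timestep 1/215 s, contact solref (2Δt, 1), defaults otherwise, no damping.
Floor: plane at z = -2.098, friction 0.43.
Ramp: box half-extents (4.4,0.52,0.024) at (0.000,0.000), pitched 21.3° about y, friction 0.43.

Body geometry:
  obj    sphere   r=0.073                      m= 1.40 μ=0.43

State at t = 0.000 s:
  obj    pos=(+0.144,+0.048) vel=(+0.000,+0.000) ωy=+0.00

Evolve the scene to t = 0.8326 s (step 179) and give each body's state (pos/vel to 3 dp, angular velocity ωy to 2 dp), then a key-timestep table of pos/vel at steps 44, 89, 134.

State at t = 0.8326 s:
  obj    pos=(+1.425,-0.452) vel=(+3.077,-1.200) ωy=+45.24

Key-timestep trajectory:
   step    t(s)  obj.x    obj.z    obj.vx   obj.vz 
     44  0.2047   +0.221  +0.018  +0.757  -0.295
     89  0.4140   +0.461  -0.076  +1.530  -0.597
    134  0.6233   +0.862  -0.232  +2.304  -0.898


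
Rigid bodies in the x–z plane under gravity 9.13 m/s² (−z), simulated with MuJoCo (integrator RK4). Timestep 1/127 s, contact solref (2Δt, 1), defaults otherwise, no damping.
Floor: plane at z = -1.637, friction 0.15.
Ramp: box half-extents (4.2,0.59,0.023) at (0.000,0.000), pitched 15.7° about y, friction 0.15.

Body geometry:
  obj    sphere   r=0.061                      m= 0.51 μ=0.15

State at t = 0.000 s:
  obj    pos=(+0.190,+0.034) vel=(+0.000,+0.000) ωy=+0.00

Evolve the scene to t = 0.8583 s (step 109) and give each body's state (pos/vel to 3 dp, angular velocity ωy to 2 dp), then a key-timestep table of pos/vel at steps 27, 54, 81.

State at t = 0.8583 s:
  obj    pos=(+0.816,-0.142) vel=(+1.458,-0.410) ωy=+24.82

Key-timestep trajectory:
   step    t(s)  obj.x    obj.z    obj.vx   obj.vz 
     27  0.2126   +0.228  +0.023  +0.361  -0.102
     54  0.4252   +0.344  -0.009  +0.722  -0.203
     81  0.6378   +0.536  -0.063  +1.084  -0.305
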